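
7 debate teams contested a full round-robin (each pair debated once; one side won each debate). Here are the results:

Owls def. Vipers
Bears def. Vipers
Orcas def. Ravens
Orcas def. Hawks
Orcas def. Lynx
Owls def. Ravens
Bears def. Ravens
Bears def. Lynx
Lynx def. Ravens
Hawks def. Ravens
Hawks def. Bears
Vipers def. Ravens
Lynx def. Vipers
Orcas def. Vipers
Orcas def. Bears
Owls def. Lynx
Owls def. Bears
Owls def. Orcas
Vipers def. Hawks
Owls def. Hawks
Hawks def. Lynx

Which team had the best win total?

Win totals: Owls 6, Lynx 2, Bears 3, Ravens 0, Hawks 3, Vipers 2, Orcas 5.
Owls leads with 6 wins (next highest: 5).

Owls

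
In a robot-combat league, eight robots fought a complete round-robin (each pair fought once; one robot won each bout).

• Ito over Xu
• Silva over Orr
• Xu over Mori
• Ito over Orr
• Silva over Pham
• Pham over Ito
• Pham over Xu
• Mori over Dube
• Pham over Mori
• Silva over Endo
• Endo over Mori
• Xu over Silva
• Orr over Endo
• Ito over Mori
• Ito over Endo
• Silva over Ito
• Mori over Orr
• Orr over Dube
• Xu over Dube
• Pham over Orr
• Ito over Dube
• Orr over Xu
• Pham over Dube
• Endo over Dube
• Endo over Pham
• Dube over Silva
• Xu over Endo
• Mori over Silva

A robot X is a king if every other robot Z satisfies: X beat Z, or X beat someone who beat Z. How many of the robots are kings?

Orr cannot reach Ito in two steps.
Endo reaches everyone (king).
Ito reaches everyone (king).
Dube cannot reach Xu, Mori in two steps.
Pham reaches everyone (king).
Xu reaches everyone (king).
Silva reaches everyone (king).
Mori reaches everyone (king).
Kings: Endo, Ito, Pham, Xu, Silva, Mori — 6.

6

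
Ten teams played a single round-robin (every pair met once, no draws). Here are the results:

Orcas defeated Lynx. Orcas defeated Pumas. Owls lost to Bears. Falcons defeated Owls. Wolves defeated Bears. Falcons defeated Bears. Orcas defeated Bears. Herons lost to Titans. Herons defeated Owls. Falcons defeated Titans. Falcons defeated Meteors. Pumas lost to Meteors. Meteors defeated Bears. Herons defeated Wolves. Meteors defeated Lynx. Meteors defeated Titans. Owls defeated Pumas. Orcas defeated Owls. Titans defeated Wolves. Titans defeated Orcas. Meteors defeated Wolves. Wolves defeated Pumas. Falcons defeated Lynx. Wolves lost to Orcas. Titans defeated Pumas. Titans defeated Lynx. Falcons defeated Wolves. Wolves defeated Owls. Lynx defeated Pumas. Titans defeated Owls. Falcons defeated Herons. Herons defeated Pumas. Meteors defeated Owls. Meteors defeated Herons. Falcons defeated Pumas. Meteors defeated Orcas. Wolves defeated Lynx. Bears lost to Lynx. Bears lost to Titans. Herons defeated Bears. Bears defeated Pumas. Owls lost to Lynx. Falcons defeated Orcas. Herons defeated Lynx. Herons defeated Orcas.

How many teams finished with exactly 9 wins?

1

Win totals: Herons 6, Bears 2, Meteors 8, Wolves 4, Falcons 9, Lynx 3, Orcas 5, Pumas 0, Titans 7, Owls 1.
Exactly 9: Falcons — 1 team.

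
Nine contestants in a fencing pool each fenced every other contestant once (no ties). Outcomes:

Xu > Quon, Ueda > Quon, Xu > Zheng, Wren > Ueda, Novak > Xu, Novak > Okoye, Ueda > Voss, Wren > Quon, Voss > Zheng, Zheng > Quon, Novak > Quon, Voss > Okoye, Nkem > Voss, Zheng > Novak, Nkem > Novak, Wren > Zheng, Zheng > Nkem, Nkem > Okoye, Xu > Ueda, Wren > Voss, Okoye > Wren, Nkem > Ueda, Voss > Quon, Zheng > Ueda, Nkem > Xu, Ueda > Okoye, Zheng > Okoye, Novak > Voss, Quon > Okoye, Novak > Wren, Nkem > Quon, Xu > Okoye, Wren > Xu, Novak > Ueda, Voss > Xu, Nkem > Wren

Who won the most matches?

Win totals: Nkem 7, Zheng 5, Ueda 3, Quon 1, Okoye 1, Xu 4, Voss 4, Novak 6, Wren 5.
Nkem leads with 7 wins (next highest: 6).

Nkem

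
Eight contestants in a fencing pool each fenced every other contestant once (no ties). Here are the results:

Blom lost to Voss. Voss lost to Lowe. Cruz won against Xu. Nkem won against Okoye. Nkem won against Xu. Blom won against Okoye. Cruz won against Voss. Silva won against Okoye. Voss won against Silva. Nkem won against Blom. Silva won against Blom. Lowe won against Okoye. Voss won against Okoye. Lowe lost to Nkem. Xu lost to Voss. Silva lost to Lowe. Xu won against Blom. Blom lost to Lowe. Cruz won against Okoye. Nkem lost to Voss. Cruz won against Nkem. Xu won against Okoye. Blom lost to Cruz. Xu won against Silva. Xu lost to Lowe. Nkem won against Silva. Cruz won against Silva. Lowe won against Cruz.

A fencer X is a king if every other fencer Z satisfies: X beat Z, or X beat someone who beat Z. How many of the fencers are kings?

3

Nkem reaches everyone (king).
Voss cannot reach Cruz in two steps.
Blom cannot reach Nkem, Voss, Lowe, Silva, Cruz, Xu in two steps.
Lowe reaches everyone (king).
Silva cannot reach Nkem, Voss, Lowe, Cruz, Xu in two steps.
Cruz reaches everyone (king).
Okoye cannot reach Nkem, Voss, Blom, Lowe, Silva, Cruz, Xu in two steps.
Xu cannot reach Nkem, Voss, Lowe, Cruz in two steps.
Kings: Nkem, Lowe, Cruz — 3.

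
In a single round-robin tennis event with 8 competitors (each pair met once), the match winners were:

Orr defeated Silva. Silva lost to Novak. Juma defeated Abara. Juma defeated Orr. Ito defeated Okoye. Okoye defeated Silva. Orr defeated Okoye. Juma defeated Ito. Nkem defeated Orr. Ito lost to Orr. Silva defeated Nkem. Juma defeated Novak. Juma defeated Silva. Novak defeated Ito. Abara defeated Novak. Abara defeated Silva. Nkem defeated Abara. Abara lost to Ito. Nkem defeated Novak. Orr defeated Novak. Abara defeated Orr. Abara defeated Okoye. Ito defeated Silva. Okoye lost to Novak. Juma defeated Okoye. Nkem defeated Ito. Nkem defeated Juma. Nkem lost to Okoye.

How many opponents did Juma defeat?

6

Juma's results: beat Okoye, Ito, Abara, Novak, Silva, Orr; lost to Nkem.
That is 6 wins.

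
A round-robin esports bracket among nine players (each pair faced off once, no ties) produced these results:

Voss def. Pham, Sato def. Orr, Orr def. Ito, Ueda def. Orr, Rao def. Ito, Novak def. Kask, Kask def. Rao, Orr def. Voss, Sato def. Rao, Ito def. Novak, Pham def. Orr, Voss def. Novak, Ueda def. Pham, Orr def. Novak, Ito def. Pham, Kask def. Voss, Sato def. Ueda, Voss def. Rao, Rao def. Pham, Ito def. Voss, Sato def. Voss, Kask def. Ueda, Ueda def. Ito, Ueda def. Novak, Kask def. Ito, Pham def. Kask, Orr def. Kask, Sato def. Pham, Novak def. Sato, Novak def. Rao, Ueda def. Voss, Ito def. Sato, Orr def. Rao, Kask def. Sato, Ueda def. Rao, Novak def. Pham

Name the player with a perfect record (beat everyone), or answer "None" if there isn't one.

Highest win total is Ueda with 6 (out of 8 possible).
Ueda lost to Kask, Sato, so no player went undefeated.

None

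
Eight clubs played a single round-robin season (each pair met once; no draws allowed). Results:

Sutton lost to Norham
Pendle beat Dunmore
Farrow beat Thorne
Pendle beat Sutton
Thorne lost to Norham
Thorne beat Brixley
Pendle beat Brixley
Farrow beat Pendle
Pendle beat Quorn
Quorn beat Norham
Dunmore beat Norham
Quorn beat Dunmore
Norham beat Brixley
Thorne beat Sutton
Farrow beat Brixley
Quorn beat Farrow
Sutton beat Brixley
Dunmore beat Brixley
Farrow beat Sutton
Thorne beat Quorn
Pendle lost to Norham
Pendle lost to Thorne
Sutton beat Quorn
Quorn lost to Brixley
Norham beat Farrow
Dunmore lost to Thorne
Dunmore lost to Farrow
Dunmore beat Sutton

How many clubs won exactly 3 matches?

Win totals: Norham 5, Dunmore 3, Sutton 2, Farrow 5, Pendle 4, Thorne 5, Quorn 3, Brixley 1.
Exactly 3: Dunmore, Quorn — 2 clubs.

2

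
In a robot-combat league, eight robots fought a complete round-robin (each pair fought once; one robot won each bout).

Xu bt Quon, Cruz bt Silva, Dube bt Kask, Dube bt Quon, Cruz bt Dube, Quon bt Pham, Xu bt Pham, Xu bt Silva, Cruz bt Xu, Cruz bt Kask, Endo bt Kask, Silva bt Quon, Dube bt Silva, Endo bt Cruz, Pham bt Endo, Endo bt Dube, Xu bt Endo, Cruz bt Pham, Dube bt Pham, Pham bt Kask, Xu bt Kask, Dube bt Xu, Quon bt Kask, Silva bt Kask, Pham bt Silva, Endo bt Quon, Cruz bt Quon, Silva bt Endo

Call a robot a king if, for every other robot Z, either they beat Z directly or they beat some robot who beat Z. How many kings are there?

Kask cannot reach Xu, Dube, Cruz, Endo, Pham, Quon, Silva in two steps.
Xu reaches everyone (king).
Dube cannot reach Cruz in two steps.
Cruz reaches everyone (king).
Endo reaches everyone (king).
Pham cannot reach Xu in two steps.
Quon cannot reach Xu, Dube, Cruz in two steps.
Silva cannot reach Xu in two steps.
Kings: Xu, Cruz, Endo — 3.

3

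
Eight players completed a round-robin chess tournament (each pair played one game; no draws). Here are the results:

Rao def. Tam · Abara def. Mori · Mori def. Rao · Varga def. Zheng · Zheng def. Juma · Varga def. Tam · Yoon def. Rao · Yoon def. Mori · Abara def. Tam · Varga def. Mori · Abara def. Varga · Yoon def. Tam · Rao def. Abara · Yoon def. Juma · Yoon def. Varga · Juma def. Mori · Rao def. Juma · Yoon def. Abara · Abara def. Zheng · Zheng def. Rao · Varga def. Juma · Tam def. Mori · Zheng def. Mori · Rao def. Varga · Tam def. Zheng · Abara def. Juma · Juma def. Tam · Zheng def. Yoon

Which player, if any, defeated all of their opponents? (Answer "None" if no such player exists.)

None

Highest win total is Yoon with 6 (out of 7 possible).
Yoon lost to Zheng, so no player went undefeated.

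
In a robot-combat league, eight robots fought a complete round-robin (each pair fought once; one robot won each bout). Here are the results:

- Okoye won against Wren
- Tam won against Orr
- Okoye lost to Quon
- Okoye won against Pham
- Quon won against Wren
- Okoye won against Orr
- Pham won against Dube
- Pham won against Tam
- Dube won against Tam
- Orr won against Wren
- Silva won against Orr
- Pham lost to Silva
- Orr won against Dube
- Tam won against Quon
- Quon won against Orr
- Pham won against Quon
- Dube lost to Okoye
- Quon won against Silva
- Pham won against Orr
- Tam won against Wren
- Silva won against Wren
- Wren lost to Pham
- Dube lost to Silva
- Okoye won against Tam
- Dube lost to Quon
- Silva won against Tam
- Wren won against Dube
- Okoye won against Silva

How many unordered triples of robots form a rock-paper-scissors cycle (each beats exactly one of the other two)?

7

Win totals: Wren 1, Okoye 6, Dube 1, Quon 5, Silva 5, Orr 2, Pham 5, Tam 3.
A robot with w wins dominates both others in C(w,2) triples; summing gives 0 + 15 + 0 + 10 + 10 + 1 + 10 + 3 = 49 transitive triples.
Total triples C(8,3) = 56, so cyclic triples = 56 − 49 = 7.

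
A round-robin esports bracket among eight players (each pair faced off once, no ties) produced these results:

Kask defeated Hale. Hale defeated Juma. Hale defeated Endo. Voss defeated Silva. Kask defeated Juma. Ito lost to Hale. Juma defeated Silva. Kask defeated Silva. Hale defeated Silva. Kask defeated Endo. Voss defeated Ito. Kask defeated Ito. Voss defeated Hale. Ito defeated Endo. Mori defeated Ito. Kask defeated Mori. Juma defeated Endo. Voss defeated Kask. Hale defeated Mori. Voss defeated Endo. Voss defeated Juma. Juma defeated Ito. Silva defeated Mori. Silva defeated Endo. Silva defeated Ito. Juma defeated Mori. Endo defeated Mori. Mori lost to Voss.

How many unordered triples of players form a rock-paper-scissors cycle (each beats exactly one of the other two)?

1

Win totals: Ito 1, Juma 4, Kask 6, Hale 5, Voss 7, Silva 3, Mori 1, Endo 1.
A player with w wins dominates both others in C(w,2) triples; summing gives 0 + 6 + 15 + 10 + 21 + 3 + 0 + 0 = 55 transitive triples.
Total triples C(8,3) = 56, so cyclic triples = 56 − 55 = 1.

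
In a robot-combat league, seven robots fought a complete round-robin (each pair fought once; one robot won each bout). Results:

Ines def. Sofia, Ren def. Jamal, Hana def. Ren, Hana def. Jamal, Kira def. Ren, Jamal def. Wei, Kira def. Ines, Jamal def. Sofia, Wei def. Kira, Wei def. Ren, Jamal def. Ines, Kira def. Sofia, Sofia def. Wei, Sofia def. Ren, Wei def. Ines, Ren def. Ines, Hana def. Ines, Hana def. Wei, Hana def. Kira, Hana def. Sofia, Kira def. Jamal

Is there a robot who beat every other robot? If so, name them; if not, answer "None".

Hana has 6 wins out of 6 opponents — a perfect record.

Hana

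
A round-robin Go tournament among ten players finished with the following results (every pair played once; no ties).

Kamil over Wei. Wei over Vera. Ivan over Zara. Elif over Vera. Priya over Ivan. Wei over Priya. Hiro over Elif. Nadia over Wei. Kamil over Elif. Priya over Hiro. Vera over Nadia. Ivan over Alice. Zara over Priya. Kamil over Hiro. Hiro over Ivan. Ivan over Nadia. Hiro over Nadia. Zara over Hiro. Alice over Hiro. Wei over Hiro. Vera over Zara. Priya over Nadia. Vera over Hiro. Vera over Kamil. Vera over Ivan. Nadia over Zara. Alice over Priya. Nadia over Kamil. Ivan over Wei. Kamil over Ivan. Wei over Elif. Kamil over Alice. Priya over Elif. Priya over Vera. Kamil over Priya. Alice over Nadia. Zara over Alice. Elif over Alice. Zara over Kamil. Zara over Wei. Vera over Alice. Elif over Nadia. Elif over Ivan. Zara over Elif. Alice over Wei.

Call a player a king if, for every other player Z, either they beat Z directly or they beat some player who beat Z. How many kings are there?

Kamil reaches everyone (king).
Priya reaches everyone (king).
Zara reaches everyone (king).
Vera reaches everyone (king).
Wei reaches everyone (king).
Hiro cannot reach Priya in two steps.
Ivan reaches everyone (king).
Elif reaches everyone (king).
Alice reaches everyone (king).
Nadia reaches everyone (king).
Kings: Kamil, Priya, Zara, Vera, Wei, Ivan, Elif, Alice, Nadia — 9.

9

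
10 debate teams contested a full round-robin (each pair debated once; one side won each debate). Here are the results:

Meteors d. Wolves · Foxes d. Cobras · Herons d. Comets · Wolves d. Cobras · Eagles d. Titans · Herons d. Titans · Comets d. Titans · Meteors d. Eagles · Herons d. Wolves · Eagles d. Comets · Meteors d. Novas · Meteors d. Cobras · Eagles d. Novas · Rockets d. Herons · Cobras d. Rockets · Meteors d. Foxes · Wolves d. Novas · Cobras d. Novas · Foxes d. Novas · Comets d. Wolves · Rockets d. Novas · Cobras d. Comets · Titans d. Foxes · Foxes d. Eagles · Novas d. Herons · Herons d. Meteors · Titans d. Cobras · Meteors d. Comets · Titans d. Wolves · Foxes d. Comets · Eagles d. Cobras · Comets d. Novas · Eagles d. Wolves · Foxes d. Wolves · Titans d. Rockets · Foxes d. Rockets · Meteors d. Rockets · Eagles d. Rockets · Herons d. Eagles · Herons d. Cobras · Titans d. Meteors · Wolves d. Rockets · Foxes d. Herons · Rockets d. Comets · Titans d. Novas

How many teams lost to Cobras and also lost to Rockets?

2

Cobras beat: Novas, Rockets, Comets.
Rockets beat: Herons, Novas, Comets.
Both beat: Novas, Comets — 2.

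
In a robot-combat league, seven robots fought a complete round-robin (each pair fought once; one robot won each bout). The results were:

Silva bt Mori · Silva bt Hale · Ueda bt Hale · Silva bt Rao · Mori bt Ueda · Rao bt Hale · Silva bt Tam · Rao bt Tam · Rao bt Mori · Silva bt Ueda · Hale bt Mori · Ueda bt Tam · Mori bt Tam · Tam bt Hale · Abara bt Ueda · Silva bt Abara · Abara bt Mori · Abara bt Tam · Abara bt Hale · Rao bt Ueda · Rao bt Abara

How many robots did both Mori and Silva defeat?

Mori beat: Ueda, Tam.
Silva beat: Mori, Ueda, Tam, Abara, Hale, Rao.
Both beat: Ueda, Tam — 2.

2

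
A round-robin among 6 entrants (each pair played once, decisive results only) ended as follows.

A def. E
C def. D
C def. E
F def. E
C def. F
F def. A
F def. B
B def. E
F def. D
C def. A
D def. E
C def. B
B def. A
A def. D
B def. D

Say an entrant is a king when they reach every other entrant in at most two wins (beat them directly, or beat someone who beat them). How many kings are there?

A cannot reach B, C, F in two steps.
B cannot reach C, F in two steps.
C reaches everyone (king).
D cannot reach A, B, C, F in two steps.
E cannot reach A, B, C, D, F in two steps.
F cannot reach C in two steps.
Kings: C — 1.

1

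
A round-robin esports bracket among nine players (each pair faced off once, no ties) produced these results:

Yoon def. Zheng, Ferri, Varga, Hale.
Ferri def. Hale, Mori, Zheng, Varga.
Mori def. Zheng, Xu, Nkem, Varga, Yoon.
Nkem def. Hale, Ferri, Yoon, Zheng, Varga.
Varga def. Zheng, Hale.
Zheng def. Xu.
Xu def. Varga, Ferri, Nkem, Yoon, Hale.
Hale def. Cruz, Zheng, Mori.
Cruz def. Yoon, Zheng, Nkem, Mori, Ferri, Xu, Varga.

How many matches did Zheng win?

Zheng's results: beat Xu; lost to Yoon, Varga, Hale, Ferri, Mori, Nkem, Cruz.
That is 1 win.

1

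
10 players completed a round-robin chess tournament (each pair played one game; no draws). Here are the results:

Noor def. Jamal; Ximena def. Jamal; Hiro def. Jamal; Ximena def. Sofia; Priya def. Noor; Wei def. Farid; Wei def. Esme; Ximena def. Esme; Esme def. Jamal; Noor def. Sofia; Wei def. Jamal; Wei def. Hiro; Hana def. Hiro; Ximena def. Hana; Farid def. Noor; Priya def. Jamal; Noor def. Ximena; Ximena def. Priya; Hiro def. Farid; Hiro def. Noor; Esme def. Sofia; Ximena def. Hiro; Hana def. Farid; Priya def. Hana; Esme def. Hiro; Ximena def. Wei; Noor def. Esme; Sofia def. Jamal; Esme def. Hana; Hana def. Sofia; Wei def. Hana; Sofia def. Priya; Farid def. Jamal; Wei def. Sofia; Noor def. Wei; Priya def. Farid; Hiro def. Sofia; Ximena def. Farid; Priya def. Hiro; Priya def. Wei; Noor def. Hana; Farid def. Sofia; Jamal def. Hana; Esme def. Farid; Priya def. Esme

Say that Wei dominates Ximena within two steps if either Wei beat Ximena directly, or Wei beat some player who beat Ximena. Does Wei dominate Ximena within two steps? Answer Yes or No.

No

Wei did not beat Ximena directly.
Wei beat Sofia, Hana, Jamal, Hiro, Esme, Farid, but each of them lost to Ximena. No two-step path.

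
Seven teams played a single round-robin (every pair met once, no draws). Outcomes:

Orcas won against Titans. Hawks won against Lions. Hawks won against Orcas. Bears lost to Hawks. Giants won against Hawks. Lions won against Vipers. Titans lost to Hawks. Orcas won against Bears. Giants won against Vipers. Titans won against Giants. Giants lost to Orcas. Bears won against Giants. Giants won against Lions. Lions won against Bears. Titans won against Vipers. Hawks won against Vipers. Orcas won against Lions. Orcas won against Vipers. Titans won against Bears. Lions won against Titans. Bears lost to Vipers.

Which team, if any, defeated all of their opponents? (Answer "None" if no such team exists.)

None

Highest win total is Orcas with 5 (out of 6 possible).
Orcas lost to Hawks, so no team went undefeated.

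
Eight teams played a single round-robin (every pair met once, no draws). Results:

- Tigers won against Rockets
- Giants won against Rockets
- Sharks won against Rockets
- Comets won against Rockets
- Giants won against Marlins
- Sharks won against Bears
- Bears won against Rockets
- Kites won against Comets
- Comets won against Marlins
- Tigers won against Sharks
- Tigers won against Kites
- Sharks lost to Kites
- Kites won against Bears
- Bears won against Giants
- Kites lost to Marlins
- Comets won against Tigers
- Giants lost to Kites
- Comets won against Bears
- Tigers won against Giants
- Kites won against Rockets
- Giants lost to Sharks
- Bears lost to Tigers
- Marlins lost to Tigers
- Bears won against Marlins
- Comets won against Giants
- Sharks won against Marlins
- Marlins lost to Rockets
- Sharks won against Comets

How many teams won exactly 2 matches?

1

Win totals: Kites 5, Marlins 1, Comets 5, Rockets 1, Sharks 5, Tigers 6, Giants 2, Bears 3.
Exactly 2: Giants — 1 team.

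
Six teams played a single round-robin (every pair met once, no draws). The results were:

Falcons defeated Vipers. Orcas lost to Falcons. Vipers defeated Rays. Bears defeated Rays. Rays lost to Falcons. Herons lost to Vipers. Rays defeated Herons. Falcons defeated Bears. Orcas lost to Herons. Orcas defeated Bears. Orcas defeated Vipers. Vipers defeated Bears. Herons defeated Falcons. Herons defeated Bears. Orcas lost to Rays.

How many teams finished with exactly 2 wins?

Win totals: Herons 3, Bears 1, Falcons 4, Rays 2, Vipers 3, Orcas 2.
Exactly 2: Rays, Orcas — 2 teams.

2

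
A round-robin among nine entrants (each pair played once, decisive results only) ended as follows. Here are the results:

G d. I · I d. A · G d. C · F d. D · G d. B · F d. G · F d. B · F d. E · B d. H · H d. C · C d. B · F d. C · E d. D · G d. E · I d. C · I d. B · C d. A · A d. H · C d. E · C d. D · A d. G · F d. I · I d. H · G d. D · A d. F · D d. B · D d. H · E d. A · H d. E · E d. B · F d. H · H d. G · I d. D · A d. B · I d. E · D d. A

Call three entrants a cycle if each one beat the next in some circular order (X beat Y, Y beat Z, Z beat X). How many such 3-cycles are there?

17

Win totals: A 4, B 1, C 4, D 3, E 3, F 7, G 5, H 3, I 6.
An entrant with w wins dominates both others in C(w,2) triples; summing gives 6 + 0 + 6 + 3 + 3 + 21 + 10 + 3 + 15 = 67 transitive triples.
Total triples C(9,3) = 84, so cyclic triples = 84 − 67 = 17.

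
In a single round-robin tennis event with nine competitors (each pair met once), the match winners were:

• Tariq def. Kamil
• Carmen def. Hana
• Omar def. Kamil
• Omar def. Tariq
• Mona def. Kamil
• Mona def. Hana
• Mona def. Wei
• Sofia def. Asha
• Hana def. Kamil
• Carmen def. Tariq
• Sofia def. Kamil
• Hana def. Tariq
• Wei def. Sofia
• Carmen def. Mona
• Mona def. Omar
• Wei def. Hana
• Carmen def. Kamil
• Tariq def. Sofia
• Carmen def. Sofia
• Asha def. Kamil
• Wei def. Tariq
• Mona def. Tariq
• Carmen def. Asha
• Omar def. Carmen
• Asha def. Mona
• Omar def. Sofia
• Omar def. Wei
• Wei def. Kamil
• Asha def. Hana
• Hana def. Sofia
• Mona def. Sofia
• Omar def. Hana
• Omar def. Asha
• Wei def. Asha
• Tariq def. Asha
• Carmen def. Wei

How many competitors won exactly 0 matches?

Win totals: Hana 3, Carmen 7, Tariq 3, Asha 3, Wei 5, Sofia 2, Kamil 0, Omar 7, Mona 6.
Exactly 0: Kamil — 1 competitor.

1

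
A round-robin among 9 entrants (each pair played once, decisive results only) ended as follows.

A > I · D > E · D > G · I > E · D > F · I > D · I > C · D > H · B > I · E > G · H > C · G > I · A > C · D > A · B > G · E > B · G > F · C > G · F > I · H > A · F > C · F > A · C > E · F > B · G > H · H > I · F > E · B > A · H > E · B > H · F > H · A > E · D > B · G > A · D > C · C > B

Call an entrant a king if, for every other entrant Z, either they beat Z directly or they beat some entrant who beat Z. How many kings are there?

5

A cannot reach F, H in two steps.
B reaches everyone (king).
C cannot reach D in two steps.
D reaches everyone (king).
E cannot reach C, D in two steps.
F reaches everyone (king).
G reaches everyone (king).
H cannot reach F in two steps.
I reaches everyone (king).
Kings: B, D, F, G, I — 5.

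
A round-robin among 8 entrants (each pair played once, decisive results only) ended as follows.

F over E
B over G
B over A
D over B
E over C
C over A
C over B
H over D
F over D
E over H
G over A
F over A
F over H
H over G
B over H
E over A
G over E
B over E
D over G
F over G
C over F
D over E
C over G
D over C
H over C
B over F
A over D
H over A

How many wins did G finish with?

2

G's results: beat A, E; lost to B, C, D, F, H.
That is 2 wins.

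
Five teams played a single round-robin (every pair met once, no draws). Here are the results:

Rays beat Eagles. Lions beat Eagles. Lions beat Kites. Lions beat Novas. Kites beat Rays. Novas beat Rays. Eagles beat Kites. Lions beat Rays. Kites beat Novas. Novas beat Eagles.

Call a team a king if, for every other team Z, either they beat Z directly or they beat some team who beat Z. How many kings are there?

1

Kites cannot reach Lions in two steps.
Novas cannot reach Lions in two steps.
Lions reaches everyone (king).
Eagles cannot reach Lions in two steps.
Rays cannot reach Novas, Lions in two steps.
Kings: Lions — 1.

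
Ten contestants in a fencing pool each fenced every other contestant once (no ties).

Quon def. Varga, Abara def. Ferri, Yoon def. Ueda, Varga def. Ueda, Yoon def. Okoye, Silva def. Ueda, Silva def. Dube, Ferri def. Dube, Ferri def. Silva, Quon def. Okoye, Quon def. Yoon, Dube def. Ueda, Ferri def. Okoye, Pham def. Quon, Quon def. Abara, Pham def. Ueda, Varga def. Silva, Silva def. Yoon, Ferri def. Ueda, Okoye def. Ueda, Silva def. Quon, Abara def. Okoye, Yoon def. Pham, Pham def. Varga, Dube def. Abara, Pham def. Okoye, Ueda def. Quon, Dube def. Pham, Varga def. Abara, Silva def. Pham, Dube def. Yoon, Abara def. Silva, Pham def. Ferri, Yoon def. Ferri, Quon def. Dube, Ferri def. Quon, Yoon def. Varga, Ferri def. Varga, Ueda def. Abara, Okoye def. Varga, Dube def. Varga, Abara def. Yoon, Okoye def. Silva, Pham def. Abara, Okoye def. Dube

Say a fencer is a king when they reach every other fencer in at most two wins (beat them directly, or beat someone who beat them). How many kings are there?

Dube reaches everyone (king).
Ferri reaches everyone (king).
Abara reaches everyone (king).
Ueda cannot reach Pham in two steps.
Varga reaches everyone (king).
Okoye cannot reach Ferri in two steps.
Silva reaches everyone (king).
Yoon reaches everyone (king).
Quon reaches everyone (king).
Pham reaches everyone (king).
Kings: Dube, Ferri, Abara, Varga, Silva, Yoon, Quon, Pham — 8.

8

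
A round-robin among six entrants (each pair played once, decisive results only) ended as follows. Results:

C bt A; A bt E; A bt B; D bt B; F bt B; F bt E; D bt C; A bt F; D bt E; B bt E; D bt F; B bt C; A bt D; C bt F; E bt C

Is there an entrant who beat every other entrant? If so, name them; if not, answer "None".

Highest win total is D with 4 (out of 5 possible).
D lost to A, so no entrant went undefeated.

None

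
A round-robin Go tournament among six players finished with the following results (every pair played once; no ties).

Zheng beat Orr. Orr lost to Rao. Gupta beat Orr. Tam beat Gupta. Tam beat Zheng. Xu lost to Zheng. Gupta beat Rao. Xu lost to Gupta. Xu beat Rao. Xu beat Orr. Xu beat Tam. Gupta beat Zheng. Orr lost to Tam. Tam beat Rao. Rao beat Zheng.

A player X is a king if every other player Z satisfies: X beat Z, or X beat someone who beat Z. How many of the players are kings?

3

Gupta reaches everyone (king).
Orr cannot reach Gupta, Zheng, Tam, Rao, Xu in two steps.
Zheng cannot reach Gupta in two steps.
Tam reaches everyone (king).
Rao cannot reach Gupta, Tam in two steps.
Xu reaches everyone (king).
Kings: Gupta, Tam, Xu — 3.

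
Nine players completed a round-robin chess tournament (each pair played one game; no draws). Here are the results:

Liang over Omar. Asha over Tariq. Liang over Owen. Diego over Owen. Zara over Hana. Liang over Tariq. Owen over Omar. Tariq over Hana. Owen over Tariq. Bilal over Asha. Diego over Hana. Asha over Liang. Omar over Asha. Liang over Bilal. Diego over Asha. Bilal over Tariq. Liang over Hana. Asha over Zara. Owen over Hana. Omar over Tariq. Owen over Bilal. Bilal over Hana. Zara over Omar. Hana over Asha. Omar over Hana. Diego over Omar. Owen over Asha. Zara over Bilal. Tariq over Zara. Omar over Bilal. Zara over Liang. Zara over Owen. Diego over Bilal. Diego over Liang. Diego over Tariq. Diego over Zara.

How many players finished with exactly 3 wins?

Win totals: Omar 4, Liang 5, Hana 1, Zara 5, Bilal 3, Diego 8, Tariq 2, Owen 5, Asha 3.
Exactly 3: Bilal, Asha — 2 players.

2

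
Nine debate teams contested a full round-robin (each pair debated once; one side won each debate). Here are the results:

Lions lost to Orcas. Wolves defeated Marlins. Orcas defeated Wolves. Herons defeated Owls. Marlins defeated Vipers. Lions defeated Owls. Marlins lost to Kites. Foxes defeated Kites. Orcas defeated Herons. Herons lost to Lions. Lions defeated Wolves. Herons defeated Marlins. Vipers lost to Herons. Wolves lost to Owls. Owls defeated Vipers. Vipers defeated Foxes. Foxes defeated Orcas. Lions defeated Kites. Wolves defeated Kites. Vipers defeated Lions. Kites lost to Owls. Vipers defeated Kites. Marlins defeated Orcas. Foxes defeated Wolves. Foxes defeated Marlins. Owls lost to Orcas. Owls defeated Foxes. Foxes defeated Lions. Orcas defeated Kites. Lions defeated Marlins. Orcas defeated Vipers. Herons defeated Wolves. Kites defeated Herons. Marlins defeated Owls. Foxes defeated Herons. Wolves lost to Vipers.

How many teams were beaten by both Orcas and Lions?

4

Orcas beat: Wolves, Owls, Kites, Lions, Herons, Vipers.
Lions beat: Wolves, Owls, Kites, Marlins, Herons.
Both beat: Wolves, Owls, Kites, Herons — 4.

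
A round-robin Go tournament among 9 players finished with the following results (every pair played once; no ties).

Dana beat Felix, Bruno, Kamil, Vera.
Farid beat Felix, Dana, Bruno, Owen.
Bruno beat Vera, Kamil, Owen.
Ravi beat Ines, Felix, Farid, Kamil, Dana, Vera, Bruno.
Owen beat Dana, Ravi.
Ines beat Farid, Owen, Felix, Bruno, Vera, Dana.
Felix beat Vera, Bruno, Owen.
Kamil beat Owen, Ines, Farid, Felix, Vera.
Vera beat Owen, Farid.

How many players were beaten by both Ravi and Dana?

4

Ravi beat: Bruno, Ines, Kamil, Dana, Vera, Farid, Felix.
Dana beat: Bruno, Kamil, Vera, Felix.
Both beat: Bruno, Kamil, Vera, Felix — 4.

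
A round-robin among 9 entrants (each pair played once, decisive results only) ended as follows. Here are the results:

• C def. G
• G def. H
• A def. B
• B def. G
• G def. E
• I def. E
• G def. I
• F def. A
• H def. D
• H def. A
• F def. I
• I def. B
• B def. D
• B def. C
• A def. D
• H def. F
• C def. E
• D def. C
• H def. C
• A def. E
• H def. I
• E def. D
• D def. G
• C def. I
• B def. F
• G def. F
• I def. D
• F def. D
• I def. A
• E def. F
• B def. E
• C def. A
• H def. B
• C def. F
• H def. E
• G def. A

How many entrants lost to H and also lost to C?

4

H beat: A, B, C, D, E, F, I.
C beat: A, E, F, G, I.
Both beat: A, E, F, I — 4.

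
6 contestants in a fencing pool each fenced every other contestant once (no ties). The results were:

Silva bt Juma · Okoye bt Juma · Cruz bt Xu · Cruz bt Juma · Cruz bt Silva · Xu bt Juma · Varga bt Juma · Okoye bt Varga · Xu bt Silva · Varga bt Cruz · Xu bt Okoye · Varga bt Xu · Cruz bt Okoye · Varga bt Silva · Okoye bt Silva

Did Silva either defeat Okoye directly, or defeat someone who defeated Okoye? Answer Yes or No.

No

Silva did not beat Okoye directly.
Silva beat Juma, but each of them lost to Okoye. No two-step path.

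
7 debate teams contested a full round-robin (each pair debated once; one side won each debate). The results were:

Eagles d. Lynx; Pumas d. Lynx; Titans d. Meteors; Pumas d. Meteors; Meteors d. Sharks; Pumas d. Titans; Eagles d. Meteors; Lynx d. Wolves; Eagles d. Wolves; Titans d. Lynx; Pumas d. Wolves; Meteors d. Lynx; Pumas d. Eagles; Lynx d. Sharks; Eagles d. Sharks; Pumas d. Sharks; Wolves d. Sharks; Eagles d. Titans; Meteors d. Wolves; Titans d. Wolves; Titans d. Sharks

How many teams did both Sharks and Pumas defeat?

Sharks beat: no one.
Pumas beat: Wolves, Eagles, Titans, Meteors, Lynx, Sharks.
No one was beaten by both.

0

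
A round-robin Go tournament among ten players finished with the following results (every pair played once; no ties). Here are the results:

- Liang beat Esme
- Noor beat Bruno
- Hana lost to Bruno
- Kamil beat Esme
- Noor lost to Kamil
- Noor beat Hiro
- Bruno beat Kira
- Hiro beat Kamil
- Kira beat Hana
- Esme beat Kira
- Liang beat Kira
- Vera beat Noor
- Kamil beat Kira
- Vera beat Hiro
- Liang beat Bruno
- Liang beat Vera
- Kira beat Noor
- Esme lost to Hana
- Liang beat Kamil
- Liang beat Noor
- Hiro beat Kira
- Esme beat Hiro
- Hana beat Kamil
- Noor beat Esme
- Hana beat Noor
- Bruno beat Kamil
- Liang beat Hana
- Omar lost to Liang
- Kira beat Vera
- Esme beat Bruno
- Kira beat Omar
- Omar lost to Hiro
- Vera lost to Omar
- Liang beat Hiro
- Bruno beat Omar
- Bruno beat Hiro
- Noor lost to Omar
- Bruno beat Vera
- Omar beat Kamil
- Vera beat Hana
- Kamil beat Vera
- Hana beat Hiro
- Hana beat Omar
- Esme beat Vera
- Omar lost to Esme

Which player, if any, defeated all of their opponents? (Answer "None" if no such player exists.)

Liang

Liang has 9 wins out of 9 opponents — a perfect record.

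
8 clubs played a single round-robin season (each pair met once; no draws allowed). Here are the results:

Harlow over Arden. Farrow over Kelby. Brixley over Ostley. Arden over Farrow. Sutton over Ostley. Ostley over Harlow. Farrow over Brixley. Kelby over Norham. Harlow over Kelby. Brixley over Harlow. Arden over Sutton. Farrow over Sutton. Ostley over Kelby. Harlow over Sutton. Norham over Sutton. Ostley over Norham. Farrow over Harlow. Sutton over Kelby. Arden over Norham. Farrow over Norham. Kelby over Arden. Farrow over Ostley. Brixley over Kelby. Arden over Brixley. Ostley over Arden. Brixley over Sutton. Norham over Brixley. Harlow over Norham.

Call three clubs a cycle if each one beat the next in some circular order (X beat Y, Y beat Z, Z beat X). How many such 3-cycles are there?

Win totals: Kelby 2, Farrow 6, Sutton 2, Brixley 4, Harlow 4, Norham 2, Ostley 4, Arden 4.
A club with w wins dominates both others in C(w,2) triples; summing gives 1 + 15 + 1 + 6 + 6 + 1 + 6 + 6 = 42 transitive triples.
Total triples C(8,3) = 56, so cyclic triples = 56 − 42 = 14.

14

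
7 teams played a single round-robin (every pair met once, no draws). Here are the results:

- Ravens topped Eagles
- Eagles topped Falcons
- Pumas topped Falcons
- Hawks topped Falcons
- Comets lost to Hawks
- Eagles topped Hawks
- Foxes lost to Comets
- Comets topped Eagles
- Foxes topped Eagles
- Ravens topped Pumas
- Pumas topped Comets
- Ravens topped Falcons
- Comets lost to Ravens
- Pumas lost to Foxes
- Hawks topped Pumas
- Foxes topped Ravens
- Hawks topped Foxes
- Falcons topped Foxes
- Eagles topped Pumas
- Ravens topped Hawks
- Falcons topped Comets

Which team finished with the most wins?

Win totals: Eagles 3, Ravens 5, Pumas 2, Foxes 3, Comets 2, Hawks 4, Falcons 2.
Ravens leads with 5 wins (next highest: 4).

Ravens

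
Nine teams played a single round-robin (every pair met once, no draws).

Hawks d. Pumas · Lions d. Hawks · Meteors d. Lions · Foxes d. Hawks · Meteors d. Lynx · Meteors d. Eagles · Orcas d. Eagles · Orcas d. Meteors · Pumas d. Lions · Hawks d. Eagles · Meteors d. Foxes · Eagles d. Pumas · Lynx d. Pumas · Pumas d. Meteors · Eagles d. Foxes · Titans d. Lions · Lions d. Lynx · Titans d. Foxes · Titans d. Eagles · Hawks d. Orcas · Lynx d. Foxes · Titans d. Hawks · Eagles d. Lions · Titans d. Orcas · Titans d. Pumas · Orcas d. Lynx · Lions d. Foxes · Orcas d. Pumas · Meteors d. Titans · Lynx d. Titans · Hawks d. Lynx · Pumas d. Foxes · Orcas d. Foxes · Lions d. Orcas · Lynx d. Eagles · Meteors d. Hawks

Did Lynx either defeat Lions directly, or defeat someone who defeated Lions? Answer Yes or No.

Yes

Lynx did not beat Lions directly.
Lynx beat Titans, Eagles, Pumas, Foxes. Of those, Titans beat Lions.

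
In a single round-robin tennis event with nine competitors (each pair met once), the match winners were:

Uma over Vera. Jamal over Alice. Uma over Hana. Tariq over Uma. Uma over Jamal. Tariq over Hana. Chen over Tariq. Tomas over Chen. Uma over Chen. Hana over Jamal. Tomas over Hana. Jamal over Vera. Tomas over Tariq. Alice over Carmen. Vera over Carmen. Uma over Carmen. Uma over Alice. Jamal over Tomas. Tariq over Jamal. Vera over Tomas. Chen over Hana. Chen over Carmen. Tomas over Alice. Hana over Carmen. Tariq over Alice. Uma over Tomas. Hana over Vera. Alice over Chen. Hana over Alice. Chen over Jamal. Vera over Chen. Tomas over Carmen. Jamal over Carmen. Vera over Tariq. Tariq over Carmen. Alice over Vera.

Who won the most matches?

Win totals: Jamal 4, Uma 7, Chen 4, Vera 4, Carmen 0, Hana 4, Tariq 5, Alice 3, Tomas 5.
Uma leads with 7 wins (next highest: 5).

Uma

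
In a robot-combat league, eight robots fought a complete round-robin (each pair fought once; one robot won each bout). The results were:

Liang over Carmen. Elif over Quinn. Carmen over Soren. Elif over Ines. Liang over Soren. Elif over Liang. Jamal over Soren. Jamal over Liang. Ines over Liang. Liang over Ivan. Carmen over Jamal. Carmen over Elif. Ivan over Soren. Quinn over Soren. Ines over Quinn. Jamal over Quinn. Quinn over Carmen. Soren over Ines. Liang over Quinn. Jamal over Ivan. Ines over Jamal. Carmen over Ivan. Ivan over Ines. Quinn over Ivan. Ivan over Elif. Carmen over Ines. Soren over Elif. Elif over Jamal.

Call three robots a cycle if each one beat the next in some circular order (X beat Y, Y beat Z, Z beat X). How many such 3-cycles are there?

18

Win totals: Soren 2, Jamal 4, Liang 4, Quinn 3, Elif 4, Carmen 5, Ivan 3, Ines 3.
A robot with w wins dominates both others in C(w,2) triples; summing gives 1 + 6 + 6 + 3 + 6 + 10 + 3 + 3 = 38 transitive triples.
Total triples C(8,3) = 56, so cyclic triples = 56 − 38 = 18.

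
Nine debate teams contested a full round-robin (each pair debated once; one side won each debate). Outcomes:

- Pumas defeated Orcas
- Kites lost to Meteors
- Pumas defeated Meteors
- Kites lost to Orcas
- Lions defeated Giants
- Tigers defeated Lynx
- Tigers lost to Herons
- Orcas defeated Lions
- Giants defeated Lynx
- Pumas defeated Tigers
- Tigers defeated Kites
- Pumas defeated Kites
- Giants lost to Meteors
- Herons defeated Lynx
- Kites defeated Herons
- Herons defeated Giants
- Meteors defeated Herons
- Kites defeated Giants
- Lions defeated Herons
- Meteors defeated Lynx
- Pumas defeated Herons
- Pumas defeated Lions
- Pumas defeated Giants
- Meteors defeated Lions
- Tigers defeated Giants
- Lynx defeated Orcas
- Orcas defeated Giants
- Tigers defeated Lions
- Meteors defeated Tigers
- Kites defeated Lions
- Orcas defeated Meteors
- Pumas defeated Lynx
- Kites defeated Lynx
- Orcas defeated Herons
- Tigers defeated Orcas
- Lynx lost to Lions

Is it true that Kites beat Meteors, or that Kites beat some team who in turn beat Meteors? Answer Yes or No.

Kites did not beat Meteors directly.
Kites beat Lions, Herons, Lynx, Giants, but each of them lost to Meteors. No two-step path.

No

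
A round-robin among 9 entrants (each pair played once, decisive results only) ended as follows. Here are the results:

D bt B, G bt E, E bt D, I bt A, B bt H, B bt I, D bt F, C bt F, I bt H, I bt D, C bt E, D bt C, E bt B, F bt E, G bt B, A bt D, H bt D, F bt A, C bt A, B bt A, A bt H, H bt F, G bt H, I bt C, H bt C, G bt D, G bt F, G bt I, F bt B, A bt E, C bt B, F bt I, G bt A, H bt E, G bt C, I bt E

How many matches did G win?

G's results: beat A, B, C, D, E, F, H, I; lost to no one.
That is 8 wins.

8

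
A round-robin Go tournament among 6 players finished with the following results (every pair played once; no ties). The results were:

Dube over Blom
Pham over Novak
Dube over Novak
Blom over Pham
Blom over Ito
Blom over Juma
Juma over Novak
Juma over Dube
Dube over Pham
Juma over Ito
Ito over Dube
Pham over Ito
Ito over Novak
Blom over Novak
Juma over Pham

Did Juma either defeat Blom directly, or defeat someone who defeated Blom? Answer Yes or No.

Yes

Juma did not beat Blom directly.
Juma beat Novak, Pham, Ito, Dube. Of those, Dube beat Blom.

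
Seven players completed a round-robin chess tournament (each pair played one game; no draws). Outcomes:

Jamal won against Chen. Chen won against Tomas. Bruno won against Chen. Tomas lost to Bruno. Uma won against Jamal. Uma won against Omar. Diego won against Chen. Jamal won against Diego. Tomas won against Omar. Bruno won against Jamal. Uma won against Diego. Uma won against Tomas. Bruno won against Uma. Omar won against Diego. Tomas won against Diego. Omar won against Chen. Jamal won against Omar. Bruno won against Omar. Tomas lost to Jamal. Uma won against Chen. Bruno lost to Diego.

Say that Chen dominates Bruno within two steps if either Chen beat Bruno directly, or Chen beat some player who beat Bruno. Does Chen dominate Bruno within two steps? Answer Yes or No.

No

Chen did not beat Bruno directly.
Chen beat Tomas, but each of them lost to Bruno. No two-step path.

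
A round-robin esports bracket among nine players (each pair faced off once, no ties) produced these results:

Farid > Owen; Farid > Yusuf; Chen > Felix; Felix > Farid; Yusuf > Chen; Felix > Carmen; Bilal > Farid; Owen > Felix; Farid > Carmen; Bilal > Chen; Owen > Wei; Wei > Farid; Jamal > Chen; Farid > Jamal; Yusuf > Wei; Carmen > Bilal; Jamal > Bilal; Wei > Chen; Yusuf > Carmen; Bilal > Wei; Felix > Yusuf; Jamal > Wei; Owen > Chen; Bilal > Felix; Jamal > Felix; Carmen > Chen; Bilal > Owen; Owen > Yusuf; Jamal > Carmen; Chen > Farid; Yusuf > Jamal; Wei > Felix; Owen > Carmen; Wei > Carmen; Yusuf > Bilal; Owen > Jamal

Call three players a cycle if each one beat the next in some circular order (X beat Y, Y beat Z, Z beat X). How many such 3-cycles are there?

Win totals: Bilal 5, Yusuf 5, Wei 4, Jamal 5, Felix 3, Chen 2, Carmen 2, Farid 4, Owen 6.
A player with w wins dominates both others in C(w,2) triples; summing gives 10 + 10 + 6 + 10 + 3 + 1 + 1 + 6 + 15 = 62 transitive triples.
Total triples C(9,3) = 84, so cyclic triples = 84 − 62 = 22.

22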